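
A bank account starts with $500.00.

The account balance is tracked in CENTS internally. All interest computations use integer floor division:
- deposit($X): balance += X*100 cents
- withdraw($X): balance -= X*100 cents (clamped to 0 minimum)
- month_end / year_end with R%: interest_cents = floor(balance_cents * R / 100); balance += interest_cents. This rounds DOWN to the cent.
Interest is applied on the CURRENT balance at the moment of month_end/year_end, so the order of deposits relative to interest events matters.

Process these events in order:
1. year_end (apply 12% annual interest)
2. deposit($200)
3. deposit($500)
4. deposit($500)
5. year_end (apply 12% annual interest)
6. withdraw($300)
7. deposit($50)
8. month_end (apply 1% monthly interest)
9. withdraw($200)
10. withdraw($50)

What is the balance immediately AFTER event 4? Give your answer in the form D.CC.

After 1 (year_end (apply 12% annual interest)): balance=$560.00 total_interest=$60.00
After 2 (deposit($200)): balance=$760.00 total_interest=$60.00
After 3 (deposit($500)): balance=$1260.00 total_interest=$60.00
After 4 (deposit($500)): balance=$1760.00 total_interest=$60.00

Answer: 1760.00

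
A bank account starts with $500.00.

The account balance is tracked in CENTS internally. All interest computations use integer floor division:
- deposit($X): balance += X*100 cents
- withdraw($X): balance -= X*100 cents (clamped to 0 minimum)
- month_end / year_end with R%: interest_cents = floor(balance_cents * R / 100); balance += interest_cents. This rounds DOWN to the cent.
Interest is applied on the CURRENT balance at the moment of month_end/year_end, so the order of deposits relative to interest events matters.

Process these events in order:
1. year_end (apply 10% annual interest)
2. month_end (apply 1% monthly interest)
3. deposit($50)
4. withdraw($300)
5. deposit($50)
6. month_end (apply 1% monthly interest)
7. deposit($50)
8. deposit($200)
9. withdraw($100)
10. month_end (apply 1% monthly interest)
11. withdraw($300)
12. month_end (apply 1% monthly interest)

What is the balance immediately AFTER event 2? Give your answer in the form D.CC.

Answer: 555.50

Derivation:
After 1 (year_end (apply 10% annual interest)): balance=$550.00 total_interest=$50.00
After 2 (month_end (apply 1% monthly interest)): balance=$555.50 total_interest=$55.50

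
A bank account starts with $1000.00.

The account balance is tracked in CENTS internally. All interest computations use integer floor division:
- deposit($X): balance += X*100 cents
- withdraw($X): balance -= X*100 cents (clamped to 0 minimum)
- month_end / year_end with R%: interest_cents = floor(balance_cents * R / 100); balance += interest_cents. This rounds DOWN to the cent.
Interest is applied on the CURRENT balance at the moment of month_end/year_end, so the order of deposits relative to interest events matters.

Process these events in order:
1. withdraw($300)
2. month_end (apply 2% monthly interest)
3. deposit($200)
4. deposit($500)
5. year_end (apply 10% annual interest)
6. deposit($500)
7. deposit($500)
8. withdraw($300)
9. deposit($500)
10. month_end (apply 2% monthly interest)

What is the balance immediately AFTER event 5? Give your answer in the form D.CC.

After 1 (withdraw($300)): balance=$700.00 total_interest=$0.00
After 2 (month_end (apply 2% monthly interest)): balance=$714.00 total_interest=$14.00
After 3 (deposit($200)): balance=$914.00 total_interest=$14.00
After 4 (deposit($500)): balance=$1414.00 total_interest=$14.00
After 5 (year_end (apply 10% annual interest)): balance=$1555.40 total_interest=$155.40

Answer: 1555.40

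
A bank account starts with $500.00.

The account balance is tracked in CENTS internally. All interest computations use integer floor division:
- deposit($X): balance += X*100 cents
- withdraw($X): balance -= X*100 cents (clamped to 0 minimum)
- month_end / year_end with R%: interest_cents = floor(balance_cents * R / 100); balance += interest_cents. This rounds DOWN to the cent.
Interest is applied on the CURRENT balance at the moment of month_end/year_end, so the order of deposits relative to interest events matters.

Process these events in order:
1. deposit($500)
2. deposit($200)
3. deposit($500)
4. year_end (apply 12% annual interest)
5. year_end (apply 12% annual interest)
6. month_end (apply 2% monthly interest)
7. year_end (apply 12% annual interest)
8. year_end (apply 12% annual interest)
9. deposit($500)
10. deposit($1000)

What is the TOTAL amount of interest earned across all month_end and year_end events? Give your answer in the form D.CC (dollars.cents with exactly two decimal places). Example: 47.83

Answer: 1028.46

Derivation:
After 1 (deposit($500)): balance=$1000.00 total_interest=$0.00
After 2 (deposit($200)): balance=$1200.00 total_interest=$0.00
After 3 (deposit($500)): balance=$1700.00 total_interest=$0.00
After 4 (year_end (apply 12% annual interest)): balance=$1904.00 total_interest=$204.00
After 5 (year_end (apply 12% annual interest)): balance=$2132.48 total_interest=$432.48
After 6 (month_end (apply 2% monthly interest)): balance=$2175.12 total_interest=$475.12
After 7 (year_end (apply 12% annual interest)): balance=$2436.13 total_interest=$736.13
After 8 (year_end (apply 12% annual interest)): balance=$2728.46 total_interest=$1028.46
After 9 (deposit($500)): balance=$3228.46 total_interest=$1028.46
After 10 (deposit($1000)): balance=$4228.46 total_interest=$1028.46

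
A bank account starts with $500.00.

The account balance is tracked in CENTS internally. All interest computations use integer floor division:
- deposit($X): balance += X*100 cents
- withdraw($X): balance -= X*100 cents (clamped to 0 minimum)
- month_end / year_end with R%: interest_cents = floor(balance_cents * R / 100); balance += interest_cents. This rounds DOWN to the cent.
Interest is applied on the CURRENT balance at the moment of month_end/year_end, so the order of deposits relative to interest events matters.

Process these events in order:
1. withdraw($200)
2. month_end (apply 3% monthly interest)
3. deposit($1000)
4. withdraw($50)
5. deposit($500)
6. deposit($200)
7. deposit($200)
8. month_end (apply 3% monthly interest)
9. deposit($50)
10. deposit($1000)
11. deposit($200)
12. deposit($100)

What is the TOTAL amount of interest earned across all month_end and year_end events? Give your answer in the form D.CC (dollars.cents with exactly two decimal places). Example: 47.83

After 1 (withdraw($200)): balance=$300.00 total_interest=$0.00
After 2 (month_end (apply 3% monthly interest)): balance=$309.00 total_interest=$9.00
After 3 (deposit($1000)): balance=$1309.00 total_interest=$9.00
After 4 (withdraw($50)): balance=$1259.00 total_interest=$9.00
After 5 (deposit($500)): balance=$1759.00 total_interest=$9.00
After 6 (deposit($200)): balance=$1959.00 total_interest=$9.00
After 7 (deposit($200)): balance=$2159.00 total_interest=$9.00
After 8 (month_end (apply 3% monthly interest)): balance=$2223.77 total_interest=$73.77
After 9 (deposit($50)): balance=$2273.77 total_interest=$73.77
After 10 (deposit($1000)): balance=$3273.77 total_interest=$73.77
After 11 (deposit($200)): balance=$3473.77 total_interest=$73.77
After 12 (deposit($100)): balance=$3573.77 total_interest=$73.77

Answer: 73.77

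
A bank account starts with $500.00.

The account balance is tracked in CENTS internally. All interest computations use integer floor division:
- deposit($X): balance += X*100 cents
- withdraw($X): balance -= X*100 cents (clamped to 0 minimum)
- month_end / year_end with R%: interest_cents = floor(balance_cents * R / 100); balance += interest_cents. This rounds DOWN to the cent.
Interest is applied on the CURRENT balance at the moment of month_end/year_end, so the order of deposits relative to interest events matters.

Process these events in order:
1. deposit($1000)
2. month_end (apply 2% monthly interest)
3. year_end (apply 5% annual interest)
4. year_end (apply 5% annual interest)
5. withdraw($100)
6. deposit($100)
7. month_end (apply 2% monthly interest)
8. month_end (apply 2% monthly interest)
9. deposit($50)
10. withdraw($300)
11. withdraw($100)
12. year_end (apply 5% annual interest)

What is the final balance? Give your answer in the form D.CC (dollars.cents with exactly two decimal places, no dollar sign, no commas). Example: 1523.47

After 1 (deposit($1000)): balance=$1500.00 total_interest=$0.00
After 2 (month_end (apply 2% monthly interest)): balance=$1530.00 total_interest=$30.00
After 3 (year_end (apply 5% annual interest)): balance=$1606.50 total_interest=$106.50
After 4 (year_end (apply 5% annual interest)): balance=$1686.82 total_interest=$186.82
After 5 (withdraw($100)): balance=$1586.82 total_interest=$186.82
After 6 (deposit($100)): balance=$1686.82 total_interest=$186.82
After 7 (month_end (apply 2% monthly interest)): balance=$1720.55 total_interest=$220.55
After 8 (month_end (apply 2% monthly interest)): balance=$1754.96 total_interest=$254.96
After 9 (deposit($50)): balance=$1804.96 total_interest=$254.96
After 10 (withdraw($300)): balance=$1504.96 total_interest=$254.96
After 11 (withdraw($100)): balance=$1404.96 total_interest=$254.96
After 12 (year_end (apply 5% annual interest)): balance=$1475.20 total_interest=$325.20

Answer: 1475.20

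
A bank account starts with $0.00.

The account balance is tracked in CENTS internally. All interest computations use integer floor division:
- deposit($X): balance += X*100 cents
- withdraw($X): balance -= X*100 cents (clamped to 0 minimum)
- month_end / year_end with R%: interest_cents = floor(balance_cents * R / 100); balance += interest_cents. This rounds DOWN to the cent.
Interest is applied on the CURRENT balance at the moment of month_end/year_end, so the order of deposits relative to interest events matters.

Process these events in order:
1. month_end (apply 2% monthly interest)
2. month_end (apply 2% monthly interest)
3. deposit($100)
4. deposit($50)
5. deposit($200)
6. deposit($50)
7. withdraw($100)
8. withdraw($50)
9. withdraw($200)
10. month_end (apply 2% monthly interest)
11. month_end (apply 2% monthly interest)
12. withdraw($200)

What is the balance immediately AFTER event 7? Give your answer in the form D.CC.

After 1 (month_end (apply 2% monthly interest)): balance=$0.00 total_interest=$0.00
After 2 (month_end (apply 2% monthly interest)): balance=$0.00 total_interest=$0.00
After 3 (deposit($100)): balance=$100.00 total_interest=$0.00
After 4 (deposit($50)): balance=$150.00 total_interest=$0.00
After 5 (deposit($200)): balance=$350.00 total_interest=$0.00
After 6 (deposit($50)): balance=$400.00 total_interest=$0.00
After 7 (withdraw($100)): balance=$300.00 total_interest=$0.00

Answer: 300.00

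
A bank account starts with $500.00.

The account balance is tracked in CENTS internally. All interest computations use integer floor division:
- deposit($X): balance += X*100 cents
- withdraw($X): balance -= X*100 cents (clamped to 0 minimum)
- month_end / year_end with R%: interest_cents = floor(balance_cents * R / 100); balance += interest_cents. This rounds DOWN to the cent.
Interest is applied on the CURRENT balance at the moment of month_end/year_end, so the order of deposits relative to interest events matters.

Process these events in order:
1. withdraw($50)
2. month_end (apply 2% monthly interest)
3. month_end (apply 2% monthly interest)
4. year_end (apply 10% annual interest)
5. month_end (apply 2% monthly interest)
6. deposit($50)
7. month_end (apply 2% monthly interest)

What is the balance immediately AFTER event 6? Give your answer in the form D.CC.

After 1 (withdraw($50)): balance=$450.00 total_interest=$0.00
After 2 (month_end (apply 2% monthly interest)): balance=$459.00 total_interest=$9.00
After 3 (month_end (apply 2% monthly interest)): balance=$468.18 total_interest=$18.18
After 4 (year_end (apply 10% annual interest)): balance=$514.99 total_interest=$64.99
After 5 (month_end (apply 2% monthly interest)): balance=$525.28 total_interest=$75.28
After 6 (deposit($50)): balance=$575.28 total_interest=$75.28

Answer: 575.28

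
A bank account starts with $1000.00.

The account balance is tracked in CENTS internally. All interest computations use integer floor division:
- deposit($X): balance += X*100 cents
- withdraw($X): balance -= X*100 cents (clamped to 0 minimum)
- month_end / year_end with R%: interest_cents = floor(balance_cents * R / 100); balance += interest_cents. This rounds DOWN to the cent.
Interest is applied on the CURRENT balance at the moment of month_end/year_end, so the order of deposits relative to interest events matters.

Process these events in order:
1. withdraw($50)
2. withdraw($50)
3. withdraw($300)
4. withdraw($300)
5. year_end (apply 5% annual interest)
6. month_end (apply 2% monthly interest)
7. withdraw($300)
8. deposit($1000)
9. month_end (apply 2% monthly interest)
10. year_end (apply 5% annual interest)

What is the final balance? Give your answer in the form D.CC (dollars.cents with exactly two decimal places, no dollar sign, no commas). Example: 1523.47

After 1 (withdraw($50)): balance=$950.00 total_interest=$0.00
After 2 (withdraw($50)): balance=$900.00 total_interest=$0.00
After 3 (withdraw($300)): balance=$600.00 total_interest=$0.00
After 4 (withdraw($300)): balance=$300.00 total_interest=$0.00
After 5 (year_end (apply 5% annual interest)): balance=$315.00 total_interest=$15.00
After 6 (month_end (apply 2% monthly interest)): balance=$321.30 total_interest=$21.30
After 7 (withdraw($300)): balance=$21.30 total_interest=$21.30
After 8 (deposit($1000)): balance=$1021.30 total_interest=$21.30
After 9 (month_end (apply 2% monthly interest)): balance=$1041.72 total_interest=$41.72
After 10 (year_end (apply 5% annual interest)): balance=$1093.80 total_interest=$93.80

Answer: 1093.80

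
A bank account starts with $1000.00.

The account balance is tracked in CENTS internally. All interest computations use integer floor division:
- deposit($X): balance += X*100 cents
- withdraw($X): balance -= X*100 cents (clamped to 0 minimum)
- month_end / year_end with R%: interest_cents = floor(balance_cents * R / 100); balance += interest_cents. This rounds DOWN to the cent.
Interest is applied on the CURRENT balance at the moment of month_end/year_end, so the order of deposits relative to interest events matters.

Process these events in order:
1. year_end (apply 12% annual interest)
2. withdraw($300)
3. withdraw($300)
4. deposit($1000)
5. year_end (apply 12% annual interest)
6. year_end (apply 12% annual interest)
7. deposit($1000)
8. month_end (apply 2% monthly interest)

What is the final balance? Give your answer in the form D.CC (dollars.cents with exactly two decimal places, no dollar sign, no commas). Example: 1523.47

Answer: 2964.81

Derivation:
After 1 (year_end (apply 12% annual interest)): balance=$1120.00 total_interest=$120.00
After 2 (withdraw($300)): balance=$820.00 total_interest=$120.00
After 3 (withdraw($300)): balance=$520.00 total_interest=$120.00
After 4 (deposit($1000)): balance=$1520.00 total_interest=$120.00
After 5 (year_end (apply 12% annual interest)): balance=$1702.40 total_interest=$302.40
After 6 (year_end (apply 12% annual interest)): balance=$1906.68 total_interest=$506.68
After 7 (deposit($1000)): balance=$2906.68 total_interest=$506.68
After 8 (month_end (apply 2% monthly interest)): balance=$2964.81 total_interest=$564.81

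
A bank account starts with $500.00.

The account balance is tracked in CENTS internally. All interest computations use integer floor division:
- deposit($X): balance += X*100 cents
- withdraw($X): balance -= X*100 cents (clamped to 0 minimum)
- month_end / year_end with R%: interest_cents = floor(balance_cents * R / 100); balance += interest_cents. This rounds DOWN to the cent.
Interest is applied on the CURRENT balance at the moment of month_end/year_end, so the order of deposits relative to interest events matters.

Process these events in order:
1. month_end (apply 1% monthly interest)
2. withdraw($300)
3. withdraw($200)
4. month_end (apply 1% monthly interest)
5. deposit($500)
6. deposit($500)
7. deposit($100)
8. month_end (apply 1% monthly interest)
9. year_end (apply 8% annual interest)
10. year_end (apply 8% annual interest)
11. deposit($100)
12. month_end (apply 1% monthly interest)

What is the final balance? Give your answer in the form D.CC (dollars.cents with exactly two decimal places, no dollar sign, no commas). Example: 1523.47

Answer: 1415.82

Derivation:
After 1 (month_end (apply 1% monthly interest)): balance=$505.00 total_interest=$5.00
After 2 (withdraw($300)): balance=$205.00 total_interest=$5.00
After 3 (withdraw($200)): balance=$5.00 total_interest=$5.00
After 4 (month_end (apply 1% monthly interest)): balance=$5.05 total_interest=$5.05
After 5 (deposit($500)): balance=$505.05 total_interest=$5.05
After 6 (deposit($500)): balance=$1005.05 total_interest=$5.05
After 7 (deposit($100)): balance=$1105.05 total_interest=$5.05
After 8 (month_end (apply 1% monthly interest)): balance=$1116.10 total_interest=$16.10
After 9 (year_end (apply 8% annual interest)): balance=$1205.38 total_interest=$105.38
After 10 (year_end (apply 8% annual interest)): balance=$1301.81 total_interest=$201.81
After 11 (deposit($100)): balance=$1401.81 total_interest=$201.81
After 12 (month_end (apply 1% monthly interest)): balance=$1415.82 total_interest=$215.82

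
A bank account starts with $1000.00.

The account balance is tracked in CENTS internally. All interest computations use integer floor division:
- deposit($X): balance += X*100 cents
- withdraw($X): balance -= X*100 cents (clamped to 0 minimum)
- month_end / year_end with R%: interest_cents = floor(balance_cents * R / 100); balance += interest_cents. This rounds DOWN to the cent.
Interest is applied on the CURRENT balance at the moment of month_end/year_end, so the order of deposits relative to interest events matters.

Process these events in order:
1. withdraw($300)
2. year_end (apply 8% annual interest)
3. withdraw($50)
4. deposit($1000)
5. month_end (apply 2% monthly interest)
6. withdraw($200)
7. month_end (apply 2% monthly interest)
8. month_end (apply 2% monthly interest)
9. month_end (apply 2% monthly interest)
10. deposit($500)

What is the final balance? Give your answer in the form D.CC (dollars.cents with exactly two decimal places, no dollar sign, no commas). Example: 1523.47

Answer: 2134.37

Derivation:
After 1 (withdraw($300)): balance=$700.00 total_interest=$0.00
After 2 (year_end (apply 8% annual interest)): balance=$756.00 total_interest=$56.00
After 3 (withdraw($50)): balance=$706.00 total_interest=$56.00
After 4 (deposit($1000)): balance=$1706.00 total_interest=$56.00
After 5 (month_end (apply 2% monthly interest)): balance=$1740.12 total_interest=$90.12
After 6 (withdraw($200)): balance=$1540.12 total_interest=$90.12
After 7 (month_end (apply 2% monthly interest)): balance=$1570.92 total_interest=$120.92
After 8 (month_end (apply 2% monthly interest)): balance=$1602.33 total_interest=$152.33
After 9 (month_end (apply 2% monthly interest)): balance=$1634.37 total_interest=$184.37
After 10 (deposit($500)): balance=$2134.37 total_interest=$184.37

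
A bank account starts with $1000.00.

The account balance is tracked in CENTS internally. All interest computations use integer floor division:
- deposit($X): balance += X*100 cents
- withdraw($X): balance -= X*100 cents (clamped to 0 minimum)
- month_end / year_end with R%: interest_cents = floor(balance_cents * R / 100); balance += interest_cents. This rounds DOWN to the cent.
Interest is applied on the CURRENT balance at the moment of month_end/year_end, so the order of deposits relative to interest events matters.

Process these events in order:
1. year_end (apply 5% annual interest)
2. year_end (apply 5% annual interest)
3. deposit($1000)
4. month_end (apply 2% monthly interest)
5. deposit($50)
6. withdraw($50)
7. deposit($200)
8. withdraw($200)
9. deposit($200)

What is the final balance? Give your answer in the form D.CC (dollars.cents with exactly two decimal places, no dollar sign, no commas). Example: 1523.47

After 1 (year_end (apply 5% annual interest)): balance=$1050.00 total_interest=$50.00
After 2 (year_end (apply 5% annual interest)): balance=$1102.50 total_interest=$102.50
After 3 (deposit($1000)): balance=$2102.50 total_interest=$102.50
After 4 (month_end (apply 2% monthly interest)): balance=$2144.55 total_interest=$144.55
After 5 (deposit($50)): balance=$2194.55 total_interest=$144.55
After 6 (withdraw($50)): balance=$2144.55 total_interest=$144.55
After 7 (deposit($200)): balance=$2344.55 total_interest=$144.55
After 8 (withdraw($200)): balance=$2144.55 total_interest=$144.55
After 9 (deposit($200)): balance=$2344.55 total_interest=$144.55

Answer: 2344.55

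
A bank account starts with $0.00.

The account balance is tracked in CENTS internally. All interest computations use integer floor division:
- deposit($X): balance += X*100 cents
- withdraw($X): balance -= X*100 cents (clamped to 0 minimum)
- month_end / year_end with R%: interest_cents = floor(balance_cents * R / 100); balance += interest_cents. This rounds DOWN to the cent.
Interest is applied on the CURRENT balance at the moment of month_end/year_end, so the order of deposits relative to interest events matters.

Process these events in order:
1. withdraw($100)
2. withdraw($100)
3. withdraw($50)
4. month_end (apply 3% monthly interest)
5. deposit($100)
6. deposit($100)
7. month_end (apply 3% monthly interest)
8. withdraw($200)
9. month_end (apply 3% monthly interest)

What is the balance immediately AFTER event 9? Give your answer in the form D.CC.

Answer: 6.18

Derivation:
After 1 (withdraw($100)): balance=$0.00 total_interest=$0.00
After 2 (withdraw($100)): balance=$0.00 total_interest=$0.00
After 3 (withdraw($50)): balance=$0.00 total_interest=$0.00
After 4 (month_end (apply 3% monthly interest)): balance=$0.00 total_interest=$0.00
After 5 (deposit($100)): balance=$100.00 total_interest=$0.00
After 6 (deposit($100)): balance=$200.00 total_interest=$0.00
After 7 (month_end (apply 3% monthly interest)): balance=$206.00 total_interest=$6.00
After 8 (withdraw($200)): balance=$6.00 total_interest=$6.00
After 9 (month_end (apply 3% monthly interest)): balance=$6.18 total_interest=$6.18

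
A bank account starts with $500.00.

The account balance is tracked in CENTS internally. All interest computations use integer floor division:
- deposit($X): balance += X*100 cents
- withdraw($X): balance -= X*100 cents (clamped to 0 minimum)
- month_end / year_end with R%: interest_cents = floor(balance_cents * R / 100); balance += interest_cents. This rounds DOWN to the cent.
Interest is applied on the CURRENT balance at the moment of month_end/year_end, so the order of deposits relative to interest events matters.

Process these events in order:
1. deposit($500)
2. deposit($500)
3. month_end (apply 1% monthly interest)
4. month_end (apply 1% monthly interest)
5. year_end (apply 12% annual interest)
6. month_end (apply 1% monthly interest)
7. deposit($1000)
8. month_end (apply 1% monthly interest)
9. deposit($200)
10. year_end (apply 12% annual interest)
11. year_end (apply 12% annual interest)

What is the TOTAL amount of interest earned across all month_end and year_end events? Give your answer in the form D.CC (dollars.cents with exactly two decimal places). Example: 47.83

After 1 (deposit($500)): balance=$1000.00 total_interest=$0.00
After 2 (deposit($500)): balance=$1500.00 total_interest=$0.00
After 3 (month_end (apply 1% monthly interest)): balance=$1515.00 total_interest=$15.00
After 4 (month_end (apply 1% monthly interest)): balance=$1530.15 total_interest=$30.15
After 5 (year_end (apply 12% annual interest)): balance=$1713.76 total_interest=$213.76
After 6 (month_end (apply 1% monthly interest)): balance=$1730.89 total_interest=$230.89
After 7 (deposit($1000)): balance=$2730.89 total_interest=$230.89
After 8 (month_end (apply 1% monthly interest)): balance=$2758.19 total_interest=$258.19
After 9 (deposit($200)): balance=$2958.19 total_interest=$258.19
After 10 (year_end (apply 12% annual interest)): balance=$3313.17 total_interest=$613.17
After 11 (year_end (apply 12% annual interest)): balance=$3710.75 total_interest=$1010.75

Answer: 1010.75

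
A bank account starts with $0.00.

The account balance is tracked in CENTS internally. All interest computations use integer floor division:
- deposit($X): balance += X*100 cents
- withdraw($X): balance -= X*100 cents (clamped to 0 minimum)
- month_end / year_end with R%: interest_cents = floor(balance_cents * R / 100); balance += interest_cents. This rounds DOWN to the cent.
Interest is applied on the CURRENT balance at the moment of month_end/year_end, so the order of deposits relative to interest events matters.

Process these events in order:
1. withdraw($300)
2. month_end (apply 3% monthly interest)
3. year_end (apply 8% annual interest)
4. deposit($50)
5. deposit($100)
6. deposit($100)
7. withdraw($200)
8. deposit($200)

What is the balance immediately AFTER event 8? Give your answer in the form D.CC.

After 1 (withdraw($300)): balance=$0.00 total_interest=$0.00
After 2 (month_end (apply 3% monthly interest)): balance=$0.00 total_interest=$0.00
After 3 (year_end (apply 8% annual interest)): balance=$0.00 total_interest=$0.00
After 4 (deposit($50)): balance=$50.00 total_interest=$0.00
After 5 (deposit($100)): balance=$150.00 total_interest=$0.00
After 6 (deposit($100)): balance=$250.00 total_interest=$0.00
After 7 (withdraw($200)): balance=$50.00 total_interest=$0.00
After 8 (deposit($200)): balance=$250.00 total_interest=$0.00

Answer: 250.00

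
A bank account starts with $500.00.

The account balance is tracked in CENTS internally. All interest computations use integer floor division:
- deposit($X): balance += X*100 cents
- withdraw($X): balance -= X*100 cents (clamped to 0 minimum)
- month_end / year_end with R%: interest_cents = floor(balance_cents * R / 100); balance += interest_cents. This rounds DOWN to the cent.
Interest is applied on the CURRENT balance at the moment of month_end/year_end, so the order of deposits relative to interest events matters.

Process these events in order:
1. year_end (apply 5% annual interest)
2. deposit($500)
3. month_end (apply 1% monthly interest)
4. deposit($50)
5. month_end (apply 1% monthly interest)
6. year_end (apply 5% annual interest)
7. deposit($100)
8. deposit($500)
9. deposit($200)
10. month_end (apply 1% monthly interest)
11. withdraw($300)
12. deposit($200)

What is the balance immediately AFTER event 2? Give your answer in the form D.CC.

Answer: 1025.00

Derivation:
After 1 (year_end (apply 5% annual interest)): balance=$525.00 total_interest=$25.00
After 2 (deposit($500)): balance=$1025.00 total_interest=$25.00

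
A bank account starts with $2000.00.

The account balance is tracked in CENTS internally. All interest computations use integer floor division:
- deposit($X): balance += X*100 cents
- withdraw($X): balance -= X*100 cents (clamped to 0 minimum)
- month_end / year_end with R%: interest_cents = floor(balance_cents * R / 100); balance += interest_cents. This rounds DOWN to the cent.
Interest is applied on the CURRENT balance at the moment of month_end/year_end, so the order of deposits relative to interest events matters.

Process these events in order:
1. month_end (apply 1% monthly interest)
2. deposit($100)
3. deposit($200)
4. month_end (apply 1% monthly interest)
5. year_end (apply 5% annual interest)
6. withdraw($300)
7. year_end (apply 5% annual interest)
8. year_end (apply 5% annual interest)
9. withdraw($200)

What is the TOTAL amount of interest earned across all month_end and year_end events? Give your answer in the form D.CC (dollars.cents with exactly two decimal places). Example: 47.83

After 1 (month_end (apply 1% monthly interest)): balance=$2020.00 total_interest=$20.00
After 2 (deposit($100)): balance=$2120.00 total_interest=$20.00
After 3 (deposit($200)): balance=$2320.00 total_interest=$20.00
After 4 (month_end (apply 1% monthly interest)): balance=$2343.20 total_interest=$43.20
After 5 (year_end (apply 5% annual interest)): balance=$2460.36 total_interest=$160.36
After 6 (withdraw($300)): balance=$2160.36 total_interest=$160.36
After 7 (year_end (apply 5% annual interest)): balance=$2268.37 total_interest=$268.37
After 8 (year_end (apply 5% annual interest)): balance=$2381.78 total_interest=$381.78
After 9 (withdraw($200)): balance=$2181.78 total_interest=$381.78

Answer: 381.78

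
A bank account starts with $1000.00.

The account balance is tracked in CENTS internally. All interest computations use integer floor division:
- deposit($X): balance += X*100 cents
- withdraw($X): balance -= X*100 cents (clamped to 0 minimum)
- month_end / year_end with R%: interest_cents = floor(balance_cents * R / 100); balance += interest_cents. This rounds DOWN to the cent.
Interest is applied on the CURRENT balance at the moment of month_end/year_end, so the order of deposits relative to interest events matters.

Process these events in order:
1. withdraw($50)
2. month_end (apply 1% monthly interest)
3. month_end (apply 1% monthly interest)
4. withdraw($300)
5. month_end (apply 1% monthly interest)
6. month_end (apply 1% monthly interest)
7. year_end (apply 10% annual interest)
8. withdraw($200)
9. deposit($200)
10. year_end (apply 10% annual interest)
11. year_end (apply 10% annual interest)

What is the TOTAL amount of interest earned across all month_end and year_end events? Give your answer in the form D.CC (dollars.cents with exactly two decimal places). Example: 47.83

Answer: 258.43

Derivation:
After 1 (withdraw($50)): balance=$950.00 total_interest=$0.00
After 2 (month_end (apply 1% monthly interest)): balance=$959.50 total_interest=$9.50
After 3 (month_end (apply 1% monthly interest)): balance=$969.09 total_interest=$19.09
After 4 (withdraw($300)): balance=$669.09 total_interest=$19.09
After 5 (month_end (apply 1% monthly interest)): balance=$675.78 total_interest=$25.78
After 6 (month_end (apply 1% monthly interest)): balance=$682.53 total_interest=$32.53
After 7 (year_end (apply 10% annual interest)): balance=$750.78 total_interest=$100.78
After 8 (withdraw($200)): balance=$550.78 total_interest=$100.78
After 9 (deposit($200)): balance=$750.78 total_interest=$100.78
After 10 (year_end (apply 10% annual interest)): balance=$825.85 total_interest=$175.85
After 11 (year_end (apply 10% annual interest)): balance=$908.43 total_interest=$258.43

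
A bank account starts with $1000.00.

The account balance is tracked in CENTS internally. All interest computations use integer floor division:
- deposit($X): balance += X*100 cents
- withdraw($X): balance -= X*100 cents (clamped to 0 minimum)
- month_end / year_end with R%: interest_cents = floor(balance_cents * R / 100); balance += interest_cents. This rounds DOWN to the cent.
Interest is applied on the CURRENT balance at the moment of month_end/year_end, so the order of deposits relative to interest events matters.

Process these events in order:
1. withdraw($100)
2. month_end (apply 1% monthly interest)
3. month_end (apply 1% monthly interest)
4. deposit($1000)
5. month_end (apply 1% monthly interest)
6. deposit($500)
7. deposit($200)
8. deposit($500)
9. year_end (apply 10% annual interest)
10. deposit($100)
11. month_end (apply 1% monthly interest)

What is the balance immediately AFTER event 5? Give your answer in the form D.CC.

After 1 (withdraw($100)): balance=$900.00 total_interest=$0.00
After 2 (month_end (apply 1% monthly interest)): balance=$909.00 total_interest=$9.00
After 3 (month_end (apply 1% monthly interest)): balance=$918.09 total_interest=$18.09
After 4 (deposit($1000)): balance=$1918.09 total_interest=$18.09
After 5 (month_end (apply 1% monthly interest)): balance=$1937.27 total_interest=$37.27

Answer: 1937.27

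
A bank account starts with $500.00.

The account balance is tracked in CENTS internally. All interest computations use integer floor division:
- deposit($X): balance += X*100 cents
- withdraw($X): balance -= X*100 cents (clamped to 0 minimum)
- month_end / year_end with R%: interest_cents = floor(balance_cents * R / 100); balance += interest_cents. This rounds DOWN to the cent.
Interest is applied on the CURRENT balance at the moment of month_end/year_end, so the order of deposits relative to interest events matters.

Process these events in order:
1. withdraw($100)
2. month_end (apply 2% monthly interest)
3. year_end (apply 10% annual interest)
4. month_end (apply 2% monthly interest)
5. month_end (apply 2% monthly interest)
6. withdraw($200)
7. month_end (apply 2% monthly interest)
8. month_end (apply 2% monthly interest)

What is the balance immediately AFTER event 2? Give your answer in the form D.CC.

Answer: 408.00

Derivation:
After 1 (withdraw($100)): balance=$400.00 total_interest=$0.00
After 2 (month_end (apply 2% monthly interest)): balance=$408.00 total_interest=$8.00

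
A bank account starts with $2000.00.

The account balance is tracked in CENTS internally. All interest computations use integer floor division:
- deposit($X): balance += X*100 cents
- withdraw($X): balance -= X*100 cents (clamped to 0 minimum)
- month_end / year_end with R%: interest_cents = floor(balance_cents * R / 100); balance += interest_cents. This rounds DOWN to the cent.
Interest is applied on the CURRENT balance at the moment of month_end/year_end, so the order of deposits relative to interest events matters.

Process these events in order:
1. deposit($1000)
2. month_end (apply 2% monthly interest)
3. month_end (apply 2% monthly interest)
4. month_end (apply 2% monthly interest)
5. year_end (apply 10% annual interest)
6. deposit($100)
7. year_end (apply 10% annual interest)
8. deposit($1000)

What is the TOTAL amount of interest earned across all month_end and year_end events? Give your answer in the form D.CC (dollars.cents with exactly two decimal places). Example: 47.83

Answer: 862.17

Derivation:
After 1 (deposit($1000)): balance=$3000.00 total_interest=$0.00
After 2 (month_end (apply 2% monthly interest)): balance=$3060.00 total_interest=$60.00
After 3 (month_end (apply 2% monthly interest)): balance=$3121.20 total_interest=$121.20
After 4 (month_end (apply 2% monthly interest)): balance=$3183.62 total_interest=$183.62
After 5 (year_end (apply 10% annual interest)): balance=$3501.98 total_interest=$501.98
After 6 (deposit($100)): balance=$3601.98 total_interest=$501.98
After 7 (year_end (apply 10% annual interest)): balance=$3962.17 total_interest=$862.17
After 8 (deposit($1000)): balance=$4962.17 total_interest=$862.17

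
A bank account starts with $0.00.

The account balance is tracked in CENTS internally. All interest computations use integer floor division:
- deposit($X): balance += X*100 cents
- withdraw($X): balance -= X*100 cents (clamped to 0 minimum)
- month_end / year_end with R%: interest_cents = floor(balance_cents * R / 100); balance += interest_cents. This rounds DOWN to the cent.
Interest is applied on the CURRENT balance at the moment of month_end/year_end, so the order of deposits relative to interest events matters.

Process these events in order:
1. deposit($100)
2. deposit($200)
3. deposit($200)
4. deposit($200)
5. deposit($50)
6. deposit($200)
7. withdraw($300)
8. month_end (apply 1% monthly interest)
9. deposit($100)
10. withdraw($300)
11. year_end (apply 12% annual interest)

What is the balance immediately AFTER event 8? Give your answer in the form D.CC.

After 1 (deposit($100)): balance=$100.00 total_interest=$0.00
After 2 (deposit($200)): balance=$300.00 total_interest=$0.00
After 3 (deposit($200)): balance=$500.00 total_interest=$0.00
After 4 (deposit($200)): balance=$700.00 total_interest=$0.00
After 5 (deposit($50)): balance=$750.00 total_interest=$0.00
After 6 (deposit($200)): balance=$950.00 total_interest=$0.00
After 7 (withdraw($300)): balance=$650.00 total_interest=$0.00
After 8 (month_end (apply 1% monthly interest)): balance=$656.50 total_interest=$6.50

Answer: 656.50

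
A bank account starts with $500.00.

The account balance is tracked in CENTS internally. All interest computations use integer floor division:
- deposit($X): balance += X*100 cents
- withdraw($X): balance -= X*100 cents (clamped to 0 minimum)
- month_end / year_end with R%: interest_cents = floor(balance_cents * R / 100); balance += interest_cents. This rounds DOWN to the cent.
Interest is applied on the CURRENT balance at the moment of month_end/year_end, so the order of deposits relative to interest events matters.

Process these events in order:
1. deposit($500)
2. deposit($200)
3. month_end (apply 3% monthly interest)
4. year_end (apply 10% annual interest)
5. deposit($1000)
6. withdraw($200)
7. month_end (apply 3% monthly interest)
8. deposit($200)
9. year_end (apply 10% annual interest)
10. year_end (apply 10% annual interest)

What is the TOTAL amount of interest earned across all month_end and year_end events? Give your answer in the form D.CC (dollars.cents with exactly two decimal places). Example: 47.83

After 1 (deposit($500)): balance=$1000.00 total_interest=$0.00
After 2 (deposit($200)): balance=$1200.00 total_interest=$0.00
After 3 (month_end (apply 3% monthly interest)): balance=$1236.00 total_interest=$36.00
After 4 (year_end (apply 10% annual interest)): balance=$1359.60 total_interest=$159.60
After 5 (deposit($1000)): balance=$2359.60 total_interest=$159.60
After 6 (withdraw($200)): balance=$2159.60 total_interest=$159.60
After 7 (month_end (apply 3% monthly interest)): balance=$2224.38 total_interest=$224.38
After 8 (deposit($200)): balance=$2424.38 total_interest=$224.38
After 9 (year_end (apply 10% annual interest)): balance=$2666.81 total_interest=$466.81
After 10 (year_end (apply 10% annual interest)): balance=$2933.49 total_interest=$733.49

Answer: 733.49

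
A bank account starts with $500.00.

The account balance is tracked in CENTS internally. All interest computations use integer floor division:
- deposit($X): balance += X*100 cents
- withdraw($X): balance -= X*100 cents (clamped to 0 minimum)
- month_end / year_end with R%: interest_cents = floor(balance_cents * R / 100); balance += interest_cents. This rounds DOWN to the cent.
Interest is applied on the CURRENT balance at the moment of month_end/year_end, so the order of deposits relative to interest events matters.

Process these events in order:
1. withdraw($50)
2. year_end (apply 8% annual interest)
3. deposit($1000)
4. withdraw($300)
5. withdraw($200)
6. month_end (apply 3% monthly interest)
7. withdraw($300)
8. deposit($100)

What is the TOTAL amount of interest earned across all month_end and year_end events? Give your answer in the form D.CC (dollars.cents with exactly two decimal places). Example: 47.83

Answer: 65.58

Derivation:
After 1 (withdraw($50)): balance=$450.00 total_interest=$0.00
After 2 (year_end (apply 8% annual interest)): balance=$486.00 total_interest=$36.00
After 3 (deposit($1000)): balance=$1486.00 total_interest=$36.00
After 4 (withdraw($300)): balance=$1186.00 total_interest=$36.00
After 5 (withdraw($200)): balance=$986.00 total_interest=$36.00
After 6 (month_end (apply 3% monthly interest)): balance=$1015.58 total_interest=$65.58
After 7 (withdraw($300)): balance=$715.58 total_interest=$65.58
After 8 (deposit($100)): balance=$815.58 total_interest=$65.58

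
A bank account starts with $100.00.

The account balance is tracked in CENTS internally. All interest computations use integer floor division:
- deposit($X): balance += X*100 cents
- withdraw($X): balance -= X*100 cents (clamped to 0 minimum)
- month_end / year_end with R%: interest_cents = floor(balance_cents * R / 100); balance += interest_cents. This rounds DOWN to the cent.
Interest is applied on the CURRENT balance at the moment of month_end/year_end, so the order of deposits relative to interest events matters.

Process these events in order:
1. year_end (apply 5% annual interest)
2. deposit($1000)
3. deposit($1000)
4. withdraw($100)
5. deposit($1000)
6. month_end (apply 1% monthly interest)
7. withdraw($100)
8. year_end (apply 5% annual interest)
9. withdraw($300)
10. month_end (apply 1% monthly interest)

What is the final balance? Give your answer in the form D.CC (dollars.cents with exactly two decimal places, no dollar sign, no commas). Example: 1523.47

After 1 (year_end (apply 5% annual interest)): balance=$105.00 total_interest=$5.00
After 2 (deposit($1000)): balance=$1105.00 total_interest=$5.00
After 3 (deposit($1000)): balance=$2105.00 total_interest=$5.00
After 4 (withdraw($100)): balance=$2005.00 total_interest=$5.00
After 5 (deposit($1000)): balance=$3005.00 total_interest=$5.00
After 6 (month_end (apply 1% monthly interest)): balance=$3035.05 total_interest=$35.05
After 7 (withdraw($100)): balance=$2935.05 total_interest=$35.05
After 8 (year_end (apply 5% annual interest)): balance=$3081.80 total_interest=$181.80
After 9 (withdraw($300)): balance=$2781.80 total_interest=$181.80
After 10 (month_end (apply 1% monthly interest)): balance=$2809.61 total_interest=$209.61

Answer: 2809.61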